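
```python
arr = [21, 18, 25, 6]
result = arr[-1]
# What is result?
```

Answer: 6

Derivation:
Trace (tracking result):
arr = [21, 18, 25, 6]  # -> arr = [21, 18, 25, 6]
result = arr[-1]  # -> result = 6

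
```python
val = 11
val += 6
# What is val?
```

Trace (tracking val):
val = 11  # -> val = 11
val += 6  # -> val = 17

Answer: 17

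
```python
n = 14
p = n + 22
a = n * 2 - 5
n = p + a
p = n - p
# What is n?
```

Trace (tracking n):
n = 14  # -> n = 14
p = n + 22  # -> p = 36
a = n * 2 - 5  # -> a = 23
n = p + a  # -> n = 59
p = n - p  # -> p = 23

Answer: 59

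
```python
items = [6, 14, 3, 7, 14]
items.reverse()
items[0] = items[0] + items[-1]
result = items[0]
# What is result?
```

Trace (tracking result):
items = [6, 14, 3, 7, 14]  # -> items = [6, 14, 3, 7, 14]
items.reverse()  # -> items = [14, 7, 3, 14, 6]
items[0] = items[0] + items[-1]  # -> items = [20, 7, 3, 14, 6]
result = items[0]  # -> result = 20

Answer: 20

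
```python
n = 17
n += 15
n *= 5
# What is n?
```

Trace (tracking n):
n = 17  # -> n = 17
n += 15  # -> n = 32
n *= 5  # -> n = 160

Answer: 160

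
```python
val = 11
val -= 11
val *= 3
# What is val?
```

Answer: 0

Derivation:
Trace (tracking val):
val = 11  # -> val = 11
val -= 11  # -> val = 0
val *= 3  # -> val = 0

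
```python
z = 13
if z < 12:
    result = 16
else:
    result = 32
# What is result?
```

Answer: 32

Derivation:
Trace (tracking result):
z = 13  # -> z = 13
if z < 12:  # condition is False
else:
    result = 32  # -> result = 32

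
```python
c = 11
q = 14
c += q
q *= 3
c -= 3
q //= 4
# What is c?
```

Answer: 22

Derivation:
Trace (tracking c):
c = 11  # -> c = 11
q = 14  # -> q = 14
c += q  # -> c = 25
q *= 3  # -> q = 42
c -= 3  # -> c = 22
q //= 4  # -> q = 10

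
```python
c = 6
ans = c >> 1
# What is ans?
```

Trace (tracking ans):
c = 6  # -> c = 6
ans = c >> 1  # -> ans = 3

Answer: 3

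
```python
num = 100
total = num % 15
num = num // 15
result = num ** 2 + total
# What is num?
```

Answer: 6

Derivation:
Trace (tracking num):
num = 100  # -> num = 100
total = num % 15  # -> total = 10
num = num // 15  # -> num = 6
result = num ** 2 + total  # -> result = 46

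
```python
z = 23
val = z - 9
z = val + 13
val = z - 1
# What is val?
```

Trace (tracking val):
z = 23  # -> z = 23
val = z - 9  # -> val = 14
z = val + 13  # -> z = 27
val = z - 1  # -> val = 26

Answer: 26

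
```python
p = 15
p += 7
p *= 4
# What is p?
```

Trace (tracking p):
p = 15  # -> p = 15
p += 7  # -> p = 22
p *= 4  # -> p = 88

Answer: 88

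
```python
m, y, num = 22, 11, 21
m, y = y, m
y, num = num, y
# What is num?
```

Answer: 22

Derivation:
Trace (tracking num):
m, y, num = (22, 11, 21)  # -> m = 22, y = 11, num = 21
m, y = (y, m)  # -> m = 11, y = 22
y, num = (num, y)  # -> y = 21, num = 22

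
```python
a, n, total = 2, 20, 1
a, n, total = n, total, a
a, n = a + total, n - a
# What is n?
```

Trace (tracking n):
a, n, total = (2, 20, 1)  # -> a = 2, n = 20, total = 1
a, n, total = (n, total, a)  # -> a = 20, n = 1, total = 2
a, n = (a + total, n - a)  # -> a = 22, n = -19

Answer: -19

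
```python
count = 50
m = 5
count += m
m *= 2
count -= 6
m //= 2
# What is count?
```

Answer: 49

Derivation:
Trace (tracking count):
count = 50  # -> count = 50
m = 5  # -> m = 5
count += m  # -> count = 55
m *= 2  # -> m = 10
count -= 6  # -> count = 49
m //= 2  # -> m = 5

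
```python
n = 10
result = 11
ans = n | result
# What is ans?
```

Trace (tracking ans):
n = 10  # -> n = 10
result = 11  # -> result = 11
ans = n | result  # -> ans = 11

Answer: 11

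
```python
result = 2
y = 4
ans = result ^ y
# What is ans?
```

Trace (tracking ans):
result = 2  # -> result = 2
y = 4  # -> y = 4
ans = result ^ y  # -> ans = 6

Answer: 6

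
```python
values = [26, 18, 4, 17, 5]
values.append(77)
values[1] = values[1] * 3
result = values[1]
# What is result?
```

Answer: 54

Derivation:
Trace (tracking result):
values = [26, 18, 4, 17, 5]  # -> values = [26, 18, 4, 17, 5]
values.append(77)  # -> values = [26, 18, 4, 17, 5, 77]
values[1] = values[1] * 3  # -> values = [26, 54, 4, 17, 5, 77]
result = values[1]  # -> result = 54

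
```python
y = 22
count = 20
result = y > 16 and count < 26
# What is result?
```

Trace (tracking result):
y = 22  # -> y = 22
count = 20  # -> count = 20
result = y > 16 and count < 26  # -> result = True

Answer: True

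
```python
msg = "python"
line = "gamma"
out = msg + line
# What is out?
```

Trace (tracking out):
msg = 'python'  # -> msg = 'python'
line = 'gamma'  # -> line = 'gamma'
out = msg + line  # -> out = 'pythongamma'

Answer: 'pythongamma'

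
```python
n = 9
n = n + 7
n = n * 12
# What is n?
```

Answer: 192

Derivation:
Trace (tracking n):
n = 9  # -> n = 9
n = n + 7  # -> n = 16
n = n * 12  # -> n = 192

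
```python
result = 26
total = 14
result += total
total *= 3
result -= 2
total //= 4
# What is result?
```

Answer: 38

Derivation:
Trace (tracking result):
result = 26  # -> result = 26
total = 14  # -> total = 14
result += total  # -> result = 40
total *= 3  # -> total = 42
result -= 2  # -> result = 38
total //= 4  # -> total = 10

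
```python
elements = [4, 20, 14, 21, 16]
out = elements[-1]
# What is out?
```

Trace (tracking out):
elements = [4, 20, 14, 21, 16]  # -> elements = [4, 20, 14, 21, 16]
out = elements[-1]  # -> out = 16

Answer: 16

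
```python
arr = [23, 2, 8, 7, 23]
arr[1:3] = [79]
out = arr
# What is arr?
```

Answer: [23, 79, 7, 23]

Derivation:
Trace (tracking arr):
arr = [23, 2, 8, 7, 23]  # -> arr = [23, 2, 8, 7, 23]
arr[1:3] = [79]  # -> arr = [23, 79, 7, 23]
out = arr  # -> out = [23, 79, 7, 23]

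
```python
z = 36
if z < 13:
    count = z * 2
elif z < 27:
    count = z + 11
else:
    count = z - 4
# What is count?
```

Answer: 32

Derivation:
Trace (tracking count):
z = 36  # -> z = 36
if z < 13:  # condition is False
elif z < 27:  # condition is False
else:
    count = z - 4  # -> count = 32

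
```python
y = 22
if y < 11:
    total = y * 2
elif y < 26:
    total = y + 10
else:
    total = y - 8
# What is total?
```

Answer: 32

Derivation:
Trace (tracking total):
y = 22  # -> y = 22
if y < 11:  # condition is False
elif y < 26:  # condition is True
    total = y + 10  # -> total = 32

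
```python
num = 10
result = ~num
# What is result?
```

Trace (tracking result):
num = 10  # -> num = 10
result = ~num  # -> result = -11

Answer: -11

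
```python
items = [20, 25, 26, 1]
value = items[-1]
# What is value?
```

Answer: 1

Derivation:
Trace (tracking value):
items = [20, 25, 26, 1]  # -> items = [20, 25, 26, 1]
value = items[-1]  # -> value = 1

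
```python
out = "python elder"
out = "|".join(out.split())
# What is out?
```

Answer: 'python|elder'

Derivation:
Trace (tracking out):
out = 'python elder'  # -> out = 'python elder'
out = '|'.join(out.split())  # -> out = 'python|elder'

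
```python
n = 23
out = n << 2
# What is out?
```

Answer: 92

Derivation:
Trace (tracking out):
n = 23  # -> n = 23
out = n << 2  # -> out = 92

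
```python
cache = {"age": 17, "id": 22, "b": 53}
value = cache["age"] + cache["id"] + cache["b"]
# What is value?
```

Trace (tracking value):
cache = {'age': 17, 'id': 22, 'b': 53}  # -> cache = {'age': 17, 'id': 22, 'b': 53}
value = cache['age'] + cache['id'] + cache['b']  # -> value = 92

Answer: 92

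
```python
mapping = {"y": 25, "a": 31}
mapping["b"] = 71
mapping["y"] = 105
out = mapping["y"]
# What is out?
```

Answer: 105

Derivation:
Trace (tracking out):
mapping = {'y': 25, 'a': 31}  # -> mapping = {'y': 25, 'a': 31}
mapping['b'] = 71  # -> mapping = {'y': 25, 'a': 31, 'b': 71}
mapping['y'] = 105  # -> mapping = {'y': 105, 'a': 31, 'b': 71}
out = mapping['y']  # -> out = 105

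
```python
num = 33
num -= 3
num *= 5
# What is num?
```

Trace (tracking num):
num = 33  # -> num = 33
num -= 3  # -> num = 30
num *= 5  # -> num = 150

Answer: 150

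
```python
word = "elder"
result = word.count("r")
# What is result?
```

Answer: 1

Derivation:
Trace (tracking result):
word = 'elder'  # -> word = 'elder'
result = word.count('r')  # -> result = 1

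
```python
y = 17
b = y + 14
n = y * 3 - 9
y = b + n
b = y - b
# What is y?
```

Answer: 73

Derivation:
Trace (tracking y):
y = 17  # -> y = 17
b = y + 14  # -> b = 31
n = y * 3 - 9  # -> n = 42
y = b + n  # -> y = 73
b = y - b  # -> b = 42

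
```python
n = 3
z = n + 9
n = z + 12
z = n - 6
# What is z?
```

Trace (tracking z):
n = 3  # -> n = 3
z = n + 9  # -> z = 12
n = z + 12  # -> n = 24
z = n - 6  # -> z = 18

Answer: 18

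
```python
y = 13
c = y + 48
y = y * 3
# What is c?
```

Answer: 61

Derivation:
Trace (tracking c):
y = 13  # -> y = 13
c = y + 48  # -> c = 61
y = y * 3  # -> y = 39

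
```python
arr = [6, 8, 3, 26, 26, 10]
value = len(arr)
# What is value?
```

Trace (tracking value):
arr = [6, 8, 3, 26, 26, 10]  # -> arr = [6, 8, 3, 26, 26, 10]
value = len(arr)  # -> value = 6

Answer: 6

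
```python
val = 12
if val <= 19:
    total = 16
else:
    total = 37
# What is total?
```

Answer: 16

Derivation:
Trace (tracking total):
val = 12  # -> val = 12
if val <= 19:  # condition is True
    total = 16  # -> total = 16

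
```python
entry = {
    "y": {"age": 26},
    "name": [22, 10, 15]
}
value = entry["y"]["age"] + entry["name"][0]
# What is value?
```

Answer: 48

Derivation:
Trace (tracking value):
entry = {'y': {'age': 26}, 'name': [22, 10, 15]}  # -> entry = {'y': {'age': 26}, 'name': [22, 10, 15]}
value = entry['y']['age'] + entry['name'][0]  # -> value = 48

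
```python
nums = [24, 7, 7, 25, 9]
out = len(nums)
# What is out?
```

Answer: 5

Derivation:
Trace (tracking out):
nums = [24, 7, 7, 25, 9]  # -> nums = [24, 7, 7, 25, 9]
out = len(nums)  # -> out = 5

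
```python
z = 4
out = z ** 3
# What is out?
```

Trace (tracking out):
z = 4  # -> z = 4
out = z ** 3  # -> out = 64

Answer: 64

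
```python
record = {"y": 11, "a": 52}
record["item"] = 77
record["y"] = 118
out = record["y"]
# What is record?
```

Answer: {'y': 118, 'a': 52, 'item': 77}

Derivation:
Trace (tracking record):
record = {'y': 11, 'a': 52}  # -> record = {'y': 11, 'a': 52}
record['item'] = 77  # -> record = {'y': 11, 'a': 52, 'item': 77}
record['y'] = 118  # -> record = {'y': 118, 'a': 52, 'item': 77}
out = record['y']  # -> out = 118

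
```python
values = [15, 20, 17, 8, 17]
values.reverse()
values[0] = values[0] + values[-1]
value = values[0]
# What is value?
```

Answer: 32

Derivation:
Trace (tracking value):
values = [15, 20, 17, 8, 17]  # -> values = [15, 20, 17, 8, 17]
values.reverse()  # -> values = [17, 8, 17, 20, 15]
values[0] = values[0] + values[-1]  # -> values = [32, 8, 17, 20, 15]
value = values[0]  # -> value = 32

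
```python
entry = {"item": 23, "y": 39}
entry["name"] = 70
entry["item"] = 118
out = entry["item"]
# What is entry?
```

Answer: {'item': 118, 'y': 39, 'name': 70}

Derivation:
Trace (tracking entry):
entry = {'item': 23, 'y': 39}  # -> entry = {'item': 23, 'y': 39}
entry['name'] = 70  # -> entry = {'item': 23, 'y': 39, 'name': 70}
entry['item'] = 118  # -> entry = {'item': 118, 'y': 39, 'name': 70}
out = entry['item']  # -> out = 118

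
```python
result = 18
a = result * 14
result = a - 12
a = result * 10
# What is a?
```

Trace (tracking a):
result = 18  # -> result = 18
a = result * 14  # -> a = 252
result = a - 12  # -> result = 240
a = result * 10  # -> a = 2400

Answer: 2400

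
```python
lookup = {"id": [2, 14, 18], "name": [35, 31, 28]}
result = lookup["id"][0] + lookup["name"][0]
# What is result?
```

Trace (tracking result):
lookup = {'id': [2, 14, 18], 'name': [35, 31, 28]}  # -> lookup = {'id': [2, 14, 18], 'name': [35, 31, 28]}
result = lookup['id'][0] + lookup['name'][0]  # -> result = 37

Answer: 37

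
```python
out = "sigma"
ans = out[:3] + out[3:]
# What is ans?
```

Answer: 'sigma'

Derivation:
Trace (tracking ans):
out = 'sigma'  # -> out = 'sigma'
ans = out[:3] + out[3:]  # -> ans = 'sigma'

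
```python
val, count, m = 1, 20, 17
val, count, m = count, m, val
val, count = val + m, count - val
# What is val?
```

Trace (tracking val):
val, count, m = (1, 20, 17)  # -> val = 1, count = 20, m = 17
val, count, m = (count, m, val)  # -> val = 20, count = 17, m = 1
val, count = (val + m, count - val)  # -> val = 21, count = -3

Answer: 21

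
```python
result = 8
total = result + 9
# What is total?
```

Trace (tracking total):
result = 8  # -> result = 8
total = result + 9  # -> total = 17

Answer: 17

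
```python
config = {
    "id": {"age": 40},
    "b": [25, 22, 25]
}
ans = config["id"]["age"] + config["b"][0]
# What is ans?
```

Trace (tracking ans):
config = {'id': {'age': 40}, 'b': [25, 22, 25]}  # -> config = {'id': {'age': 40}, 'b': [25, 22, 25]}
ans = config['id']['age'] + config['b'][0]  # -> ans = 65

Answer: 65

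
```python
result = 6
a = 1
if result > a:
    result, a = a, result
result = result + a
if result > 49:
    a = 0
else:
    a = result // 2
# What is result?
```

Trace (tracking result):
result = 6  # -> result = 6
a = 1  # -> a = 1
if result > a:  # condition is True
    result, a = (a, result)  # -> result = 1, a = 6
result = result + a  # -> result = 7
if result > 49:  # condition is False
else:
    a = result // 2  # -> a = 3

Answer: 7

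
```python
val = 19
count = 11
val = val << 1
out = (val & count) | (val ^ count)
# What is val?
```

Answer: 38

Derivation:
Trace (tracking val):
val = 19  # -> val = 19
count = 11  # -> count = 11
val = val << 1  # -> val = 38
out = val & count | val ^ count  # -> out = 47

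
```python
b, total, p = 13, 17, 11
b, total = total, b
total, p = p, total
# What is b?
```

Trace (tracking b):
b, total, p = (13, 17, 11)  # -> b = 13, total = 17, p = 11
b, total = (total, b)  # -> b = 17, total = 13
total, p = (p, total)  # -> total = 11, p = 13

Answer: 17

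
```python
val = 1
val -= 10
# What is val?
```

Trace (tracking val):
val = 1  # -> val = 1
val -= 10  # -> val = -9

Answer: -9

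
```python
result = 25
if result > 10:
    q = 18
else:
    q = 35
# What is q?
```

Answer: 18

Derivation:
Trace (tracking q):
result = 25  # -> result = 25
if result > 10:  # condition is True
    q = 18  # -> q = 18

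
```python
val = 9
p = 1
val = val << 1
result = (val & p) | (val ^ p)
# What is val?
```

Answer: 18

Derivation:
Trace (tracking val):
val = 9  # -> val = 9
p = 1  # -> p = 1
val = val << 1  # -> val = 18
result = val & p | val ^ p  # -> result = 19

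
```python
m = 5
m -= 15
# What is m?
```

Trace (tracking m):
m = 5  # -> m = 5
m -= 15  # -> m = -10

Answer: -10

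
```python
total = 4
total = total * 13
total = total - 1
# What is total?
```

Answer: 51

Derivation:
Trace (tracking total):
total = 4  # -> total = 4
total = total * 13  # -> total = 52
total = total - 1  # -> total = 51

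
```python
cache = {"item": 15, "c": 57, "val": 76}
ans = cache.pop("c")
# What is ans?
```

Answer: 57

Derivation:
Trace (tracking ans):
cache = {'item': 15, 'c': 57, 'val': 76}  # -> cache = {'item': 15, 'c': 57, 'val': 76}
ans = cache.pop('c')  # -> ans = 57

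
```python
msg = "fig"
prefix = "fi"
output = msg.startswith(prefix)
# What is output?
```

Trace (tracking output):
msg = 'fig'  # -> msg = 'fig'
prefix = 'fi'  # -> prefix = 'fi'
output = msg.startswith(prefix)  # -> output = True

Answer: True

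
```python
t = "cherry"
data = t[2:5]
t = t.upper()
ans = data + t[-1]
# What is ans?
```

Answer: 'errY'

Derivation:
Trace (tracking ans):
t = 'cherry'  # -> t = 'cherry'
data = t[2:5]  # -> data = 'err'
t = t.upper()  # -> t = 'CHERRY'
ans = data + t[-1]  # -> ans = 'errY'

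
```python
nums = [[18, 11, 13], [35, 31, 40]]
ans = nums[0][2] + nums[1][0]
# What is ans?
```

Trace (tracking ans):
nums = [[18, 11, 13], [35, 31, 40]]  # -> nums = [[18, 11, 13], [35, 31, 40]]
ans = nums[0][2] + nums[1][0]  # -> ans = 48

Answer: 48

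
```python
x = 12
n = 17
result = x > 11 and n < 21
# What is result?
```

Trace (tracking result):
x = 12  # -> x = 12
n = 17  # -> n = 17
result = x > 11 and n < 21  # -> result = True

Answer: True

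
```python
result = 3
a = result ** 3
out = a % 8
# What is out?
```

Answer: 3

Derivation:
Trace (tracking out):
result = 3  # -> result = 3
a = result ** 3  # -> a = 27
out = a % 8  # -> out = 3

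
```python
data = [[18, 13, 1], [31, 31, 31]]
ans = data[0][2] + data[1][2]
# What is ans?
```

Answer: 32

Derivation:
Trace (tracking ans):
data = [[18, 13, 1], [31, 31, 31]]  # -> data = [[18, 13, 1], [31, 31, 31]]
ans = data[0][2] + data[1][2]  # -> ans = 32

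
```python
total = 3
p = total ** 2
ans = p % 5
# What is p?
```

Answer: 9

Derivation:
Trace (tracking p):
total = 3  # -> total = 3
p = total ** 2  # -> p = 9
ans = p % 5  # -> ans = 4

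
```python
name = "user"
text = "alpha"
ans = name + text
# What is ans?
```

Answer: 'useralpha'

Derivation:
Trace (tracking ans):
name = 'user'  # -> name = 'user'
text = 'alpha'  # -> text = 'alpha'
ans = name + text  # -> ans = 'useralpha'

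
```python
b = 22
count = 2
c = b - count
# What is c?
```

Answer: 20

Derivation:
Trace (tracking c):
b = 22  # -> b = 22
count = 2  # -> count = 2
c = b - count  # -> c = 20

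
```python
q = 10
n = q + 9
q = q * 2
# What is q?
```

Answer: 20

Derivation:
Trace (tracking q):
q = 10  # -> q = 10
n = q + 9  # -> n = 19
q = q * 2  # -> q = 20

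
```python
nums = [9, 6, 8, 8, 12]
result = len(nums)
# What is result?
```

Trace (tracking result):
nums = [9, 6, 8, 8, 12]  # -> nums = [9, 6, 8, 8, 12]
result = len(nums)  # -> result = 5

Answer: 5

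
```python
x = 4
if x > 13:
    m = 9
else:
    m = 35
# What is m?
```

Trace (tracking m):
x = 4  # -> x = 4
if x > 13:  # condition is False
else:
    m = 35  # -> m = 35

Answer: 35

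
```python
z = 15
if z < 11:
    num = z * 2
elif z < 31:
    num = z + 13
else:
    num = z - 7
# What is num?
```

Answer: 28

Derivation:
Trace (tracking num):
z = 15  # -> z = 15
if z < 11:  # condition is False
elif z < 31:  # condition is True
    num = z + 13  # -> num = 28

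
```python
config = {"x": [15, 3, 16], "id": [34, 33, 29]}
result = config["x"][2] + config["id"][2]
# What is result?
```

Answer: 45

Derivation:
Trace (tracking result):
config = {'x': [15, 3, 16], 'id': [34, 33, 29]}  # -> config = {'x': [15, 3, 16], 'id': [34, 33, 29]}
result = config['x'][2] + config['id'][2]  # -> result = 45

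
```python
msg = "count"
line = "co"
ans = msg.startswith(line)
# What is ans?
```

Answer: True

Derivation:
Trace (tracking ans):
msg = 'count'  # -> msg = 'count'
line = 'co'  # -> line = 'co'
ans = msg.startswith(line)  # -> ans = True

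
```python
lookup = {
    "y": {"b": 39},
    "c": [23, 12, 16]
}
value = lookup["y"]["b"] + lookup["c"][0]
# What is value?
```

Answer: 62

Derivation:
Trace (tracking value):
lookup = {'y': {'b': 39}, 'c': [23, 12, 16]}  # -> lookup = {'y': {'b': 39}, 'c': [23, 12, 16]}
value = lookup['y']['b'] + lookup['c'][0]  # -> value = 62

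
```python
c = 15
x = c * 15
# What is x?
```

Answer: 225

Derivation:
Trace (tracking x):
c = 15  # -> c = 15
x = c * 15  # -> x = 225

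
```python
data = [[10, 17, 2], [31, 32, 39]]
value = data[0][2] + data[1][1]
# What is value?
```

Trace (tracking value):
data = [[10, 17, 2], [31, 32, 39]]  # -> data = [[10, 17, 2], [31, 32, 39]]
value = data[0][2] + data[1][1]  # -> value = 34

Answer: 34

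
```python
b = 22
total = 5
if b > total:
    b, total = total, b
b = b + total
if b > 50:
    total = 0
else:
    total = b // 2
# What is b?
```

Answer: 27

Derivation:
Trace (tracking b):
b = 22  # -> b = 22
total = 5  # -> total = 5
if b > total:  # condition is True
    b, total = (total, b)  # -> b = 5, total = 22
b = b + total  # -> b = 27
if b > 50:  # condition is False
else:
    total = b // 2  # -> total = 13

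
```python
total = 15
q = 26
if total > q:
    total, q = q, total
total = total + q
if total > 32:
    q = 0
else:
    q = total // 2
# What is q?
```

Answer: 0

Derivation:
Trace (tracking q):
total = 15  # -> total = 15
q = 26  # -> q = 26
if total > q:  # condition is False
total = total + q  # -> total = 41
if total > 32:  # condition is True
    q = 0  # -> q = 0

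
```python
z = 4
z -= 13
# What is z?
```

Answer: -9

Derivation:
Trace (tracking z):
z = 4  # -> z = 4
z -= 13  # -> z = -9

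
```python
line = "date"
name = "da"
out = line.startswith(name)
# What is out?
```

Answer: True

Derivation:
Trace (tracking out):
line = 'date'  # -> line = 'date'
name = 'da'  # -> name = 'da'
out = line.startswith(name)  # -> out = True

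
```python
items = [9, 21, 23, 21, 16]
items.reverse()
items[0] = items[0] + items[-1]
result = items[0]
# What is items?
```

Answer: [25, 21, 23, 21, 9]

Derivation:
Trace (tracking items):
items = [9, 21, 23, 21, 16]  # -> items = [9, 21, 23, 21, 16]
items.reverse()  # -> items = [16, 21, 23, 21, 9]
items[0] = items[0] + items[-1]  # -> items = [25, 21, 23, 21, 9]
result = items[0]  # -> result = 25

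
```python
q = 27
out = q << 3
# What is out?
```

Trace (tracking out):
q = 27  # -> q = 27
out = q << 3  # -> out = 216

Answer: 216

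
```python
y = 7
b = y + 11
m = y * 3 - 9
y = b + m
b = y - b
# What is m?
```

Answer: 12

Derivation:
Trace (tracking m):
y = 7  # -> y = 7
b = y + 11  # -> b = 18
m = y * 3 - 9  # -> m = 12
y = b + m  # -> y = 30
b = y - b  # -> b = 12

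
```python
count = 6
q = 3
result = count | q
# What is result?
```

Trace (tracking result):
count = 6  # -> count = 6
q = 3  # -> q = 3
result = count | q  # -> result = 7

Answer: 7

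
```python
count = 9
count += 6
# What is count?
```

Trace (tracking count):
count = 9  # -> count = 9
count += 6  # -> count = 15

Answer: 15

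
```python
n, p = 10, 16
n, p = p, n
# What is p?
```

Trace (tracking p):
n, p = (10, 16)  # -> n = 10, p = 16
n, p = (p, n)  # -> n = 16, p = 10

Answer: 10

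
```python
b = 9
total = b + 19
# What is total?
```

Answer: 28

Derivation:
Trace (tracking total):
b = 9  # -> b = 9
total = b + 19  # -> total = 28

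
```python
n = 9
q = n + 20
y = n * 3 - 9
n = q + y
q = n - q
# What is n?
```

Answer: 47

Derivation:
Trace (tracking n):
n = 9  # -> n = 9
q = n + 20  # -> q = 29
y = n * 3 - 9  # -> y = 18
n = q + y  # -> n = 47
q = n - q  # -> q = 18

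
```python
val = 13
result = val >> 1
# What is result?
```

Trace (tracking result):
val = 13  # -> val = 13
result = val >> 1  # -> result = 6

Answer: 6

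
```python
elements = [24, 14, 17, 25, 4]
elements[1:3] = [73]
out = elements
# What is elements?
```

Answer: [24, 73, 25, 4]

Derivation:
Trace (tracking elements):
elements = [24, 14, 17, 25, 4]  # -> elements = [24, 14, 17, 25, 4]
elements[1:3] = [73]  # -> elements = [24, 73, 25, 4]
out = elements  # -> out = [24, 73, 25, 4]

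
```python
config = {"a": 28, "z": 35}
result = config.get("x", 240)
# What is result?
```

Answer: 240

Derivation:
Trace (tracking result):
config = {'a': 28, 'z': 35}  # -> config = {'a': 28, 'z': 35}
result = config.get('x', 240)  # -> result = 240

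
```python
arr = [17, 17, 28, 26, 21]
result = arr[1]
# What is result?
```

Trace (tracking result):
arr = [17, 17, 28, 26, 21]  # -> arr = [17, 17, 28, 26, 21]
result = arr[1]  # -> result = 17

Answer: 17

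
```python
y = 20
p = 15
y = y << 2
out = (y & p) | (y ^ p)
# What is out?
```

Trace (tracking out):
y = 20  # -> y = 20
p = 15  # -> p = 15
y = y << 2  # -> y = 80
out = y & p | y ^ p  # -> out = 95

Answer: 95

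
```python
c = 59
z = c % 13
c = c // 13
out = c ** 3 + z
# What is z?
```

Answer: 7

Derivation:
Trace (tracking z):
c = 59  # -> c = 59
z = c % 13  # -> z = 7
c = c // 13  # -> c = 4
out = c ** 3 + z  # -> out = 71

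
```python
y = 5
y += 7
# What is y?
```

Answer: 12

Derivation:
Trace (tracking y):
y = 5  # -> y = 5
y += 7  # -> y = 12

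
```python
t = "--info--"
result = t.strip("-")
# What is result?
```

Trace (tracking result):
t = '--info--'  # -> t = '--info--'
result = t.strip('-')  # -> result = 'info'

Answer: 'info'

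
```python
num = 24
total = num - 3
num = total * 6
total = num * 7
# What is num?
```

Trace (tracking num):
num = 24  # -> num = 24
total = num - 3  # -> total = 21
num = total * 6  # -> num = 126
total = num * 7  # -> total = 882

Answer: 126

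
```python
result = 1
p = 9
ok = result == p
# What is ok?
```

Trace (tracking ok):
result = 1  # -> result = 1
p = 9  # -> p = 9
ok = result == p  # -> ok = False

Answer: False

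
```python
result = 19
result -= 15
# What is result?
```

Answer: 4

Derivation:
Trace (tracking result):
result = 19  # -> result = 19
result -= 15  # -> result = 4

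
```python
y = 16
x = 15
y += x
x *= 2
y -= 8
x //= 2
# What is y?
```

Answer: 23

Derivation:
Trace (tracking y):
y = 16  # -> y = 16
x = 15  # -> x = 15
y += x  # -> y = 31
x *= 2  # -> x = 30
y -= 8  # -> y = 23
x //= 2  # -> x = 15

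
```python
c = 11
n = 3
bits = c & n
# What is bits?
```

Trace (tracking bits):
c = 11  # -> c = 11
n = 3  # -> n = 3
bits = c & n  # -> bits = 3

Answer: 3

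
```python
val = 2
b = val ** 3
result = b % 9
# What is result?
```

Answer: 8

Derivation:
Trace (tracking result):
val = 2  # -> val = 2
b = val ** 3  # -> b = 8
result = b % 9  # -> result = 8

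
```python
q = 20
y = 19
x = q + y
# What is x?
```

Trace (tracking x):
q = 20  # -> q = 20
y = 19  # -> y = 19
x = q + y  # -> x = 39

Answer: 39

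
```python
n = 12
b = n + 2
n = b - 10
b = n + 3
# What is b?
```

Trace (tracking b):
n = 12  # -> n = 12
b = n + 2  # -> b = 14
n = b - 10  # -> n = 4
b = n + 3  # -> b = 7

Answer: 7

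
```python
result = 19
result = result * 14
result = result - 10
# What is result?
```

Answer: 256

Derivation:
Trace (tracking result):
result = 19  # -> result = 19
result = result * 14  # -> result = 266
result = result - 10  # -> result = 256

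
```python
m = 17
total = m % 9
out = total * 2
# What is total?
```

Trace (tracking total):
m = 17  # -> m = 17
total = m % 9  # -> total = 8
out = total * 2  # -> out = 16

Answer: 8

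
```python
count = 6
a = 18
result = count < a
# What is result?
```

Trace (tracking result):
count = 6  # -> count = 6
a = 18  # -> a = 18
result = count < a  # -> result = True

Answer: True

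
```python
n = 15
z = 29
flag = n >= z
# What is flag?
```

Answer: False

Derivation:
Trace (tracking flag):
n = 15  # -> n = 15
z = 29  # -> z = 29
flag = n >= z  # -> flag = False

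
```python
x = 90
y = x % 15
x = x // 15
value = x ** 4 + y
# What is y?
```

Answer: 0

Derivation:
Trace (tracking y):
x = 90  # -> x = 90
y = x % 15  # -> y = 0
x = x // 15  # -> x = 6
value = x ** 4 + y  # -> value = 1296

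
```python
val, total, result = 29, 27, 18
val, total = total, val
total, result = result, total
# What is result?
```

Answer: 29

Derivation:
Trace (tracking result):
val, total, result = (29, 27, 18)  # -> val = 29, total = 27, result = 18
val, total = (total, val)  # -> val = 27, total = 29
total, result = (result, total)  # -> total = 18, result = 29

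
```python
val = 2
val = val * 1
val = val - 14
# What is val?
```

Trace (tracking val):
val = 2  # -> val = 2
val = val * 1  # -> val = 2
val = val - 14  # -> val = -12

Answer: -12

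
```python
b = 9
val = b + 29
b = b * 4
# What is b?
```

Trace (tracking b):
b = 9  # -> b = 9
val = b + 29  # -> val = 38
b = b * 4  # -> b = 36

Answer: 36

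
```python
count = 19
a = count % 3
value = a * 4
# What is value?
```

Trace (tracking value):
count = 19  # -> count = 19
a = count % 3  # -> a = 1
value = a * 4  # -> value = 4

Answer: 4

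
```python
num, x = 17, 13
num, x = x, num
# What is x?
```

Trace (tracking x):
num, x = (17, 13)  # -> num = 17, x = 13
num, x = (x, num)  # -> num = 13, x = 17

Answer: 17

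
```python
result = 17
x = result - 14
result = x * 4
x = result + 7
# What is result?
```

Trace (tracking result):
result = 17  # -> result = 17
x = result - 14  # -> x = 3
result = x * 4  # -> result = 12
x = result + 7  # -> x = 19

Answer: 12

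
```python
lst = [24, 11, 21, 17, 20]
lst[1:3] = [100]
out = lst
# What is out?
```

Answer: [24, 100, 17, 20]

Derivation:
Trace (tracking out):
lst = [24, 11, 21, 17, 20]  # -> lst = [24, 11, 21, 17, 20]
lst[1:3] = [100]  # -> lst = [24, 100, 17, 20]
out = lst  # -> out = [24, 100, 17, 20]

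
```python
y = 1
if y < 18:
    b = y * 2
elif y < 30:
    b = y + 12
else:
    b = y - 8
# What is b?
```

Answer: 2

Derivation:
Trace (tracking b):
y = 1  # -> y = 1
if y < 18:  # condition is True
    b = y * 2  # -> b = 2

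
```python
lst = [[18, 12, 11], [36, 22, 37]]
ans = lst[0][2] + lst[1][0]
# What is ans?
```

Trace (tracking ans):
lst = [[18, 12, 11], [36, 22, 37]]  # -> lst = [[18, 12, 11], [36, 22, 37]]
ans = lst[0][2] + lst[1][0]  # -> ans = 47

Answer: 47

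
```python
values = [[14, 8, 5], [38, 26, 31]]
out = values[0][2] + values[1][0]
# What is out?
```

Answer: 43

Derivation:
Trace (tracking out):
values = [[14, 8, 5], [38, 26, 31]]  # -> values = [[14, 8, 5], [38, 26, 31]]
out = values[0][2] + values[1][0]  # -> out = 43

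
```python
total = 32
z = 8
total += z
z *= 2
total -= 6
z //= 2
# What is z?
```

Answer: 8

Derivation:
Trace (tracking z):
total = 32  # -> total = 32
z = 8  # -> z = 8
total += z  # -> total = 40
z *= 2  # -> z = 16
total -= 6  # -> total = 34
z //= 2  # -> z = 8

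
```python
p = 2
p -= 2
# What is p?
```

Trace (tracking p):
p = 2  # -> p = 2
p -= 2  # -> p = 0

Answer: 0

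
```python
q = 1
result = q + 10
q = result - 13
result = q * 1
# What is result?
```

Trace (tracking result):
q = 1  # -> q = 1
result = q + 10  # -> result = 11
q = result - 13  # -> q = -2
result = q * 1  # -> result = -2

Answer: -2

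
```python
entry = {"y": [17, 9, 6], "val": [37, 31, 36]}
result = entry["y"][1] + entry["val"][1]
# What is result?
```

Trace (tracking result):
entry = {'y': [17, 9, 6], 'val': [37, 31, 36]}  # -> entry = {'y': [17, 9, 6], 'val': [37, 31, 36]}
result = entry['y'][1] + entry['val'][1]  # -> result = 40

Answer: 40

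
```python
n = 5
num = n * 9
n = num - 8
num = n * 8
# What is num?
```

Answer: 296

Derivation:
Trace (tracking num):
n = 5  # -> n = 5
num = n * 9  # -> num = 45
n = num - 8  # -> n = 37
num = n * 8  # -> num = 296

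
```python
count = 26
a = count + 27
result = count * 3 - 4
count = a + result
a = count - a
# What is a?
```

Answer: 74

Derivation:
Trace (tracking a):
count = 26  # -> count = 26
a = count + 27  # -> a = 53
result = count * 3 - 4  # -> result = 74
count = a + result  # -> count = 127
a = count - a  # -> a = 74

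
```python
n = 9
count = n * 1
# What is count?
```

Answer: 9

Derivation:
Trace (tracking count):
n = 9  # -> n = 9
count = n * 1  # -> count = 9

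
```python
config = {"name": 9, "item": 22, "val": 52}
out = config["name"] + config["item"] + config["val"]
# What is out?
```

Trace (tracking out):
config = {'name': 9, 'item': 22, 'val': 52}  # -> config = {'name': 9, 'item': 22, 'val': 52}
out = config['name'] + config['item'] + config['val']  # -> out = 83

Answer: 83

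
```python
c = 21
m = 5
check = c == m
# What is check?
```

Answer: False

Derivation:
Trace (tracking check):
c = 21  # -> c = 21
m = 5  # -> m = 5
check = c == m  # -> check = False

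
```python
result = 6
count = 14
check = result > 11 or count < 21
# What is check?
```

Trace (tracking check):
result = 6  # -> result = 6
count = 14  # -> count = 14
check = result > 11 or count < 21  # -> check = True

Answer: True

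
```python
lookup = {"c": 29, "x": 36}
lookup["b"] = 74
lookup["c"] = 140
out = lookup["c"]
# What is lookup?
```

Answer: {'c': 140, 'x': 36, 'b': 74}

Derivation:
Trace (tracking lookup):
lookup = {'c': 29, 'x': 36}  # -> lookup = {'c': 29, 'x': 36}
lookup['b'] = 74  # -> lookup = {'c': 29, 'x': 36, 'b': 74}
lookup['c'] = 140  # -> lookup = {'c': 140, 'x': 36, 'b': 74}
out = lookup['c']  # -> out = 140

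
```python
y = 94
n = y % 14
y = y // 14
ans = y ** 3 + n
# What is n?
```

Answer: 10

Derivation:
Trace (tracking n):
y = 94  # -> y = 94
n = y % 14  # -> n = 10
y = y // 14  # -> y = 6
ans = y ** 3 + n  # -> ans = 226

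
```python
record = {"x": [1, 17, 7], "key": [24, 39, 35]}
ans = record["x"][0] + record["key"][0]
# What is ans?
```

Answer: 25

Derivation:
Trace (tracking ans):
record = {'x': [1, 17, 7], 'key': [24, 39, 35]}  # -> record = {'x': [1, 17, 7], 'key': [24, 39, 35]}
ans = record['x'][0] + record['key'][0]  # -> ans = 25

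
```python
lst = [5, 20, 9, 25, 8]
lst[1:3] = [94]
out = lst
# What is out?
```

Trace (tracking out):
lst = [5, 20, 9, 25, 8]  # -> lst = [5, 20, 9, 25, 8]
lst[1:3] = [94]  # -> lst = [5, 94, 25, 8]
out = lst  # -> out = [5, 94, 25, 8]

Answer: [5, 94, 25, 8]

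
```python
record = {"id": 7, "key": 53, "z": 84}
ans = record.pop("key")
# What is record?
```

Trace (tracking record):
record = {'id': 7, 'key': 53, 'z': 84}  # -> record = {'id': 7, 'key': 53, 'z': 84}
ans = record.pop('key')  # -> ans = 53

Answer: {'id': 7, 'z': 84}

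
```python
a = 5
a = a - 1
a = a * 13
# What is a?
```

Trace (tracking a):
a = 5  # -> a = 5
a = a - 1  # -> a = 4
a = a * 13  # -> a = 52

Answer: 52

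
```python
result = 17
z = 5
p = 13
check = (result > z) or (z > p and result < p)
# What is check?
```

Trace (tracking check):
result = 17  # -> result = 17
z = 5  # -> z = 5
p = 13  # -> p = 13
check = result > z or (z > p and result < p)  # -> check = True

Answer: True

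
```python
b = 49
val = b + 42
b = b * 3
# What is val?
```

Trace (tracking val):
b = 49  # -> b = 49
val = b + 42  # -> val = 91
b = b * 3  # -> b = 147

Answer: 91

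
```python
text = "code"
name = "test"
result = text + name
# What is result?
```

Trace (tracking result):
text = 'code'  # -> text = 'code'
name = 'test'  # -> name = 'test'
result = text + name  # -> result = 'codetest'

Answer: 'codetest'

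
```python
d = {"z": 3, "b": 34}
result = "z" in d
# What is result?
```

Answer: True

Derivation:
Trace (tracking result):
d = {'z': 3, 'b': 34}  # -> d = {'z': 3, 'b': 34}
result = 'z' in d  # -> result = True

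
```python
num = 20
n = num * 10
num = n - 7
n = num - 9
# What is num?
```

Answer: 193

Derivation:
Trace (tracking num):
num = 20  # -> num = 20
n = num * 10  # -> n = 200
num = n - 7  # -> num = 193
n = num - 9  # -> n = 184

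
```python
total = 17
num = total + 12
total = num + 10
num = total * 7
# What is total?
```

Trace (tracking total):
total = 17  # -> total = 17
num = total + 12  # -> num = 29
total = num + 10  # -> total = 39
num = total * 7  # -> num = 273

Answer: 39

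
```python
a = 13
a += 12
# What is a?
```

Trace (tracking a):
a = 13  # -> a = 13
a += 12  # -> a = 25

Answer: 25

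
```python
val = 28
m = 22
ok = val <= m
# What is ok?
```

Answer: False

Derivation:
Trace (tracking ok):
val = 28  # -> val = 28
m = 22  # -> m = 22
ok = val <= m  # -> ok = False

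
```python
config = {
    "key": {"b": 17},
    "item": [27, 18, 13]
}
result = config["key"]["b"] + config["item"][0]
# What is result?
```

Trace (tracking result):
config = {'key': {'b': 17}, 'item': [27, 18, 13]}  # -> config = {'key': {'b': 17}, 'item': [27, 18, 13]}
result = config['key']['b'] + config['item'][0]  # -> result = 44

Answer: 44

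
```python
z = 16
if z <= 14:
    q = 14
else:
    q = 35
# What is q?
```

Trace (tracking q):
z = 16  # -> z = 16
if z <= 14:  # condition is False
else:
    q = 35  # -> q = 35

Answer: 35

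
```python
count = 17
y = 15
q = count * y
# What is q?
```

Trace (tracking q):
count = 17  # -> count = 17
y = 15  # -> y = 15
q = count * y  # -> q = 255

Answer: 255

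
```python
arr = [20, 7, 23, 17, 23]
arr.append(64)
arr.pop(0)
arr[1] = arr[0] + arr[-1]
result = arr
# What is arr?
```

Trace (tracking arr):
arr = [20, 7, 23, 17, 23]  # -> arr = [20, 7, 23, 17, 23]
arr.append(64)  # -> arr = [20, 7, 23, 17, 23, 64]
arr.pop(0)  # -> arr = [7, 23, 17, 23, 64]
arr[1] = arr[0] + arr[-1]  # -> arr = [7, 71, 17, 23, 64]
result = arr  # -> result = [7, 71, 17, 23, 64]

Answer: [7, 71, 17, 23, 64]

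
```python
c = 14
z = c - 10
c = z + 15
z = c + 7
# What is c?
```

Trace (tracking c):
c = 14  # -> c = 14
z = c - 10  # -> z = 4
c = z + 15  # -> c = 19
z = c + 7  # -> z = 26

Answer: 19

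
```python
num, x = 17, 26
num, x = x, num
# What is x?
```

Answer: 17

Derivation:
Trace (tracking x):
num, x = (17, 26)  # -> num = 17, x = 26
num, x = (x, num)  # -> num = 26, x = 17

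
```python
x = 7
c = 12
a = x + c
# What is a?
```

Answer: 19

Derivation:
Trace (tracking a):
x = 7  # -> x = 7
c = 12  # -> c = 12
a = x + c  # -> a = 19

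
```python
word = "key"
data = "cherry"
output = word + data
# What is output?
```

Trace (tracking output):
word = 'key'  # -> word = 'key'
data = 'cherry'  # -> data = 'cherry'
output = word + data  # -> output = 'keycherry'

Answer: 'keycherry'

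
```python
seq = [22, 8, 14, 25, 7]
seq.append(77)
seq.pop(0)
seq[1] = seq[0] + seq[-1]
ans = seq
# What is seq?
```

Answer: [8, 85, 25, 7, 77]

Derivation:
Trace (tracking seq):
seq = [22, 8, 14, 25, 7]  # -> seq = [22, 8, 14, 25, 7]
seq.append(77)  # -> seq = [22, 8, 14, 25, 7, 77]
seq.pop(0)  # -> seq = [8, 14, 25, 7, 77]
seq[1] = seq[0] + seq[-1]  # -> seq = [8, 85, 25, 7, 77]
ans = seq  # -> ans = [8, 85, 25, 7, 77]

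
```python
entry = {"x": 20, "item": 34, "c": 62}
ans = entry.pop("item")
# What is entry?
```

Trace (tracking entry):
entry = {'x': 20, 'item': 34, 'c': 62}  # -> entry = {'x': 20, 'item': 34, 'c': 62}
ans = entry.pop('item')  # -> ans = 34

Answer: {'x': 20, 'c': 62}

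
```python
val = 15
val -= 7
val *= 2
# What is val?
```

Answer: 16

Derivation:
Trace (tracking val):
val = 15  # -> val = 15
val -= 7  # -> val = 8
val *= 2  # -> val = 16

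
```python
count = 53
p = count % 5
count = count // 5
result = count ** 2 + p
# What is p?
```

Answer: 3

Derivation:
Trace (tracking p):
count = 53  # -> count = 53
p = count % 5  # -> p = 3
count = count // 5  # -> count = 10
result = count ** 2 + p  # -> result = 103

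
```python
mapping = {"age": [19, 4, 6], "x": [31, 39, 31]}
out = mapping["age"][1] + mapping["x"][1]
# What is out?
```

Answer: 43

Derivation:
Trace (tracking out):
mapping = {'age': [19, 4, 6], 'x': [31, 39, 31]}  # -> mapping = {'age': [19, 4, 6], 'x': [31, 39, 31]}
out = mapping['age'][1] + mapping['x'][1]  # -> out = 43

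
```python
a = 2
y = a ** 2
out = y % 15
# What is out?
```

Answer: 4

Derivation:
Trace (tracking out):
a = 2  # -> a = 2
y = a ** 2  # -> y = 4
out = y % 15  # -> out = 4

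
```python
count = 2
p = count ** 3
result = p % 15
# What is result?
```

Answer: 8

Derivation:
Trace (tracking result):
count = 2  # -> count = 2
p = count ** 3  # -> p = 8
result = p % 15  # -> result = 8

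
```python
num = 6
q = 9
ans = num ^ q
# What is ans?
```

Trace (tracking ans):
num = 6  # -> num = 6
q = 9  # -> q = 9
ans = num ^ q  # -> ans = 15

Answer: 15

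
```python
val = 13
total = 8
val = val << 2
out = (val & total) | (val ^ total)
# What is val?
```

Answer: 52

Derivation:
Trace (tracking val):
val = 13  # -> val = 13
total = 8  # -> total = 8
val = val << 2  # -> val = 52
out = val & total | val ^ total  # -> out = 60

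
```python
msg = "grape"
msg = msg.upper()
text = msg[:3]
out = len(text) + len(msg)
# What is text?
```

Trace (tracking text):
msg = 'grape'  # -> msg = 'grape'
msg = msg.upper()  # -> msg = 'GRAPE'
text = msg[:3]  # -> text = 'GRA'
out = len(text) + len(msg)  # -> out = 8

Answer: 'GRA'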